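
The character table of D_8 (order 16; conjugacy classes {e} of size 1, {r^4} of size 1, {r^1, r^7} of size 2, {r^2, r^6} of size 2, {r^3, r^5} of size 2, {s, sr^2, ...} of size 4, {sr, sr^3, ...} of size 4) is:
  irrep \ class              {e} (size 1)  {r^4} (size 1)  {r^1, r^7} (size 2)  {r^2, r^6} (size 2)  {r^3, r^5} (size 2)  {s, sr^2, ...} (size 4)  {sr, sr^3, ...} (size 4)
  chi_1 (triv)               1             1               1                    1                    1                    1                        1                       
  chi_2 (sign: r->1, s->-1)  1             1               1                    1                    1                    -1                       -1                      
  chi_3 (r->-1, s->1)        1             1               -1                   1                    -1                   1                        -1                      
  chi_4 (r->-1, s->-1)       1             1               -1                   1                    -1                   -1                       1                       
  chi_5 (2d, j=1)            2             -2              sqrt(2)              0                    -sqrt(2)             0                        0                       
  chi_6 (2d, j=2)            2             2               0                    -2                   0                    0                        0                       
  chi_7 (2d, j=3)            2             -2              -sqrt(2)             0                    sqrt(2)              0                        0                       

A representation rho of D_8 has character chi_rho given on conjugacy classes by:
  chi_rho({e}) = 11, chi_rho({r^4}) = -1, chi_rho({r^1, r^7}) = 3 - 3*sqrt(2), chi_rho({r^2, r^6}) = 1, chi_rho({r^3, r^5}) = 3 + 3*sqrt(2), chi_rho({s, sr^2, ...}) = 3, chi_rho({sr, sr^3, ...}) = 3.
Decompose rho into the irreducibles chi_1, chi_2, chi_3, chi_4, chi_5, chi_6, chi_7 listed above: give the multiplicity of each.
Multiplicities: chi_1: 3, chi_2: 0, chi_3: 0, chi_4: 0, chi_5: 0, chi_6: 1, chi_7: 3.

Explanation: Use <chi_rho, chi> = (1/|G|) sum_C |C| * chi_rho(C) * conj(chi(C)) with |G| = 16 for each irreducible chi in the table:
  <chi_rho, chi_1> = (1/16)[1*(11)*conj(1) + 1*(-1)*conj(1) + 2*(3 - 3*sqrt(2))*conj(1) + 2*(1)*conj(1) + 2*(3 + 3*sqrt(2))*conj(1) + 4*(3)*conj(1) + 4*(3)*conj(1)]
      = (1/16)[(11) + (-1) + (6 - 6*sqrt(2)) + (2) + (6 + 6*sqrt(2)) + (12) + (12)] = 48/16 = 3
  <chi_rho, chi_2> = (1/16)[1*(11)*conj(1) + 1*(-1)*conj(1) + 2*(3 - 3*sqrt(2))*conj(1) + 2*(1)*conj(1) + 2*(3 + 3*sqrt(2))*conj(1) + 4*(3)*conj(-1) + 4*(3)*conj(-1)]
      = (1/16)[(11) + (-1) + (6 - 6*sqrt(2)) + (2) + (6 + 6*sqrt(2)) + (-12) + (-12)] = 0/16 = 0
  <chi_rho, chi_3> = (1/16)[1*(11)*conj(1) + 1*(-1)*conj(1) + 2*(3 - 3*sqrt(2))*conj(-1) + 2*(1)*conj(1) + 2*(3 + 3*sqrt(2))*conj(-1) + 4*(3)*conj(1) + 4*(3)*conj(-1)]
      = (1/16)[(11) + (-1) + (-6 + 6*sqrt(2)) + (2) + (-6*sqrt(2) - 6) + (12) + (-12)] = 0/16 = 0
  <chi_rho, chi_4> = (1/16)[1*(11)*conj(1) + 1*(-1)*conj(1) + 2*(3 - 3*sqrt(2))*conj(-1) + 2*(1)*conj(1) + 2*(3 + 3*sqrt(2))*conj(-1) + 4*(3)*conj(-1) + 4*(3)*conj(1)]
      = (1/16)[(11) + (-1) + (-6 + 6*sqrt(2)) + (2) + (-6*sqrt(2) - 6) + (-12) + (12)] = 0/16 = 0
  <chi_rho, chi_5> = (1/16)[1*(11)*conj(2) + 1*(-1)*conj(-2) + 2*(3 - 3*sqrt(2))*conj(sqrt(2)) + 2*(1)*conj(0) + 2*(3 + 3*sqrt(2))*conj(-sqrt(2)) + 4*(3)*conj(0) + 4*(3)*conj(0)]
      = (1/16)[(22) + (2) + (-12 + 6*sqrt(2)) + (0) + (-12 - 6*sqrt(2)) + (0) + (0)] = 0/16 = 0
  <chi_rho, chi_6> = (1/16)[1*(11)*conj(2) + 1*(-1)*conj(2) + 2*(3 - 3*sqrt(2))*conj(0) + 2*(1)*conj(-2) + 2*(3 + 3*sqrt(2))*conj(0) + 4*(3)*conj(0) + 4*(3)*conj(0)]
      = (1/16)[(22) + (-2) + (0) + (-4) + (0) + (0) + (0)] = 16/16 = 1
  <chi_rho, chi_7> = (1/16)[1*(11)*conj(2) + 1*(-1)*conj(-2) + 2*(3 - 3*sqrt(2))*conj(-sqrt(2)) + 2*(1)*conj(0) + 2*(3 + 3*sqrt(2))*conj(sqrt(2)) + 4*(3)*conj(0) + 4*(3)*conj(0)]
      = (1/16)[(22) + (2) + (12 - 6*sqrt(2)) + (0) + (6*sqrt(2) + 12) + (0) + (0)] = 48/16 = 3
Dimension check: dim(rho) = sum (mult * dim) = 3*1 + 0*1 + 0*1 + 0*1 + 0*2 + 1*2 + 3*2 = 11 = chi_rho(e) = 11.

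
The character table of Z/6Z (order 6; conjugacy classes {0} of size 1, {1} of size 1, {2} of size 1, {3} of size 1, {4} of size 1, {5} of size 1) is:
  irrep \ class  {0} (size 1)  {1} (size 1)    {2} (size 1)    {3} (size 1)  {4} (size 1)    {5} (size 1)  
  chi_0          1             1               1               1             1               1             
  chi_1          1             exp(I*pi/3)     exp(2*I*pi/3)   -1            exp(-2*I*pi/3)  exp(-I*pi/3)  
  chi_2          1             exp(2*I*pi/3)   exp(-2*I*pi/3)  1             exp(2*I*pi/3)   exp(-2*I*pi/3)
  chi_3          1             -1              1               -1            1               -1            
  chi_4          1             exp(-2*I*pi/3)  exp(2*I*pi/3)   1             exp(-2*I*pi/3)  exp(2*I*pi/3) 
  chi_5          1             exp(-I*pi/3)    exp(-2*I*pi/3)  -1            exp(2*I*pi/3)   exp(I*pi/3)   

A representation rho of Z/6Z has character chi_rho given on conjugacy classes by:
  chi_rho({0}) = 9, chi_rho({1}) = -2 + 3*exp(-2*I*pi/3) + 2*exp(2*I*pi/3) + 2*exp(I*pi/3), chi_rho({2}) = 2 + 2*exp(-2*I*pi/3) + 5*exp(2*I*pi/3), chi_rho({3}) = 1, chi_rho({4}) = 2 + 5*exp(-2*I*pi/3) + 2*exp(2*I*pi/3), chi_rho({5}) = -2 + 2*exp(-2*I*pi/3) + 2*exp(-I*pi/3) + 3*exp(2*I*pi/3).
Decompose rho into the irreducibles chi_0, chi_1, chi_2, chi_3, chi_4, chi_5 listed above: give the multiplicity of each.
Multiplicities: chi_0: 0, chi_1: 2, chi_2: 2, chi_3: 2, chi_4: 3, chi_5: 0.

Explanation: Use <chi_rho, chi> = (1/|G|) sum_C |C| * chi_rho(C) * conj(chi(C)) with |G| = 6 for each irreducible chi in the table:
  <chi_rho, chi_0> = (1/6)[1*(9)*conj(1) + 1*(-2 + 3*exp(-2*I*pi/3) + 2*exp(2*I*pi/3) + 2*exp(I*pi/3))*conj(1) + 1*(2 + 2*exp(-2*I*pi/3) + 5*exp(2*I*pi/3))*conj(1) + 1*(1)*conj(1) + 1*(2 + 5*exp(-2*I*pi/3) + 2*exp(2*I*pi/3))*conj(1) + 1*(-2 + 2*exp(-2*I*pi/3) + 2*exp(-I*pi/3) + 3*exp(2*I*pi/3))*conj(1)]
      = (1/6)[(9) + (-2 + 3*exp(-2*I*pi/3) + 2*exp(2*I*pi/3) + 2*exp(I*pi/3)) + (2 + 2*exp(-2*I*pi/3) + 5*exp(2*I*pi/3)) + (1) + (2 + 5*exp(-2*I*pi/3) + 2*exp(2*I*pi/3)) + (-2 + 2*exp(-2*I*pi/3) + 2*exp(-I*pi/3) + 3*exp(2*I*pi/3))] = 0/6 = 0
  <chi_rho, chi_1> = (1/6)[1*(9)*conj(1) + 1*(-2 + 3*exp(-2*I*pi/3) + 2*exp(2*I*pi/3) + 2*exp(I*pi/3))*conj(exp(I*pi/3)) + 1*(2 + 2*exp(-2*I*pi/3) + 5*exp(2*I*pi/3))*conj(exp(2*I*pi/3)) + 1*(1)*conj(-1) + 1*(2 + 5*exp(-2*I*pi/3) + 2*exp(2*I*pi/3))*conj(exp(-2*I*pi/3)) + 1*(-2 + 2*exp(-2*I*pi/3) + 2*exp(-I*pi/3) + 3*exp(2*I*pi/3))*conj(exp(-I*pi/3))]
      = (1/6)[(9) + (-1 - 2*exp(-I*pi/3) + 2*exp(I*pi/3)) + (3) + (-1) + (3) + (-1 - 2*exp(I*pi/3) + 2*exp(-I*pi/3))] = 12/6 = 2
  <chi_rho, chi_2> = (1/6)[1*(9)*conj(1) + 1*(-2 + 3*exp(-2*I*pi/3) + 2*exp(2*I*pi/3) + 2*exp(I*pi/3))*conj(exp(2*I*pi/3)) + 1*(2 + 2*exp(-2*I*pi/3) + 5*exp(2*I*pi/3))*conj(exp(-2*I*pi/3)) + 1*(1)*conj(1) + 1*(2 + 5*exp(-2*I*pi/3) + 2*exp(2*I*pi/3))*conj(exp(2*I*pi/3)) + 1*(-2 + 2*exp(-2*I*pi/3) + 2*exp(-I*pi/3) + 3*exp(2*I*pi/3))*conj(exp(-2*I*pi/3))]
      = (1/6)[(9) + (2 + 2*exp(-I*pi/3) - 2*exp(-2*I*pi/3) + 3*exp(2*I*pi/3)) + (2 + 5*exp(-2*I*pi/3) + 2*exp(2*I*pi/3)) + (1) + (2 + 2*exp(-2*I*pi/3) + 5*exp(2*I*pi/3)) + (2 + 3*exp(-2*I*pi/3) - 2*exp(2*I*pi/3) + 2*exp(I*pi/3))] = 12/6 = 2
  <chi_rho, chi_3> = (1/6)[1*(9)*conj(1) + 1*(-2 + 3*exp(-2*I*pi/3) + 2*exp(2*I*pi/3) + 2*exp(I*pi/3))*conj(-1) + 1*(2 + 2*exp(-2*I*pi/3) + 5*exp(2*I*pi/3))*conj(1) + 1*(1)*conj(-1) + 1*(2 + 5*exp(-2*I*pi/3) + 2*exp(2*I*pi/3))*conj(1) + 1*(-2 + 2*exp(-2*I*pi/3) + 2*exp(-I*pi/3) + 3*exp(2*I*pi/3))*conj(-1)]
      = (1/6)[(9) + (2 - 2*exp(I*pi/3) - 2*exp(2*I*pi/3) - 3*exp(-2*I*pi/3)) + (2 + 2*exp(-2*I*pi/3) + 5*exp(2*I*pi/3)) + (-1) + (2 + 5*exp(-2*I*pi/3) + 2*exp(2*I*pi/3)) + (2 - 3*exp(2*I*pi/3) - 2*exp(-I*pi/3) - 2*exp(-2*I*pi/3))] = 12/6 = 2
  <chi_rho, chi_4> = (1/6)[1*(9)*conj(1) + 1*(-2 + 3*exp(-2*I*pi/3) + 2*exp(2*I*pi/3) + 2*exp(I*pi/3))*conj(exp(-2*I*pi/3)) + 1*(2 + 2*exp(-2*I*pi/3) + 5*exp(2*I*pi/3))*conj(exp(2*I*pi/3)) + 1*(1)*conj(1) + 1*(2 + 5*exp(-2*I*pi/3) + 2*exp(2*I*pi/3))*conj(exp(-2*I*pi/3)) + 1*(-2 + 2*exp(-2*I*pi/3) + 2*exp(-I*pi/3) + 3*exp(2*I*pi/3))*conj(exp(2*I*pi/3))]
      = (1/6)[(9) + (1 + 2*exp(-2*I*pi/3) - 2*exp(2*I*pi/3)) + (3) + (1) + (3) + (1 + 2*exp(2*I*pi/3) - 2*exp(-2*I*pi/3))] = 18/6 = 3
  <chi_rho, chi_5> = (1/6)[1*(9)*conj(1) + 1*(-2 + 3*exp(-2*I*pi/3) + 2*exp(2*I*pi/3) + 2*exp(I*pi/3))*conj(exp(-I*pi/3)) + 1*(2 + 2*exp(-2*I*pi/3) + 5*exp(2*I*pi/3))*conj(exp(-2*I*pi/3)) + 1*(1)*conj(-1) + 1*(2 + 5*exp(-2*I*pi/3) + 2*exp(2*I*pi/3))*conj(exp(2*I*pi/3)) + 1*(-2 + 2*exp(-2*I*pi/3) + 2*exp(-I*pi/3) + 3*exp(2*I*pi/3))*conj(exp(I*pi/3))]
      = (1/6)[(9) + (-2 + 3*exp(-I*pi/3) - 2*exp(I*pi/3) + 2*exp(2*I*pi/3)) + (2 + 5*exp(-2*I*pi/3) + 2*exp(2*I*pi/3)) + (-1) + (2 + 2*exp(-2*I*pi/3) + 5*exp(2*I*pi/3)) + (-2 + 2*exp(-2*I*pi/3) - 2*exp(-I*pi/3) + 3*exp(I*pi/3))] = 0/6 = 0
(Exp terms are combined using exp(i*s)*conj(exp(i*t)) = exp(i*(s-t)), and sums of them are collapsed using the identity that for every m > 1 the m distinct m-th roots of unity sum to 0, e.g. 1 + exp(2*I*pi/3) + exp(-2*I*pi/3) = 0.)
Dimension check: dim(rho) = sum (mult * dim) = 0*1 + 2*1 + 2*1 + 2*1 + 3*1 + 0*1 = 9 = chi_rho(e) = 9.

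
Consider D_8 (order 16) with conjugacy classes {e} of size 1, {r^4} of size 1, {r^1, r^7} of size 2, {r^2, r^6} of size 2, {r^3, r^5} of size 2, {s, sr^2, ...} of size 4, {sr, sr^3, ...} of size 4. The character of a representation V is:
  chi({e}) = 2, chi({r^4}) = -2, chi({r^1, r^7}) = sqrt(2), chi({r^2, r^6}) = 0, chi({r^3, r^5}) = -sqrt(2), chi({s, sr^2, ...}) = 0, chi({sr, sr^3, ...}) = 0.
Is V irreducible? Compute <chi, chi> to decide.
Irreducible: <chi, chi> = 1.

<chi, chi> = (1/|G|) sum_C |C| * |chi(C)|^2 = (1/16)[1*|2|^2 + 1*|-2|^2 + 2*|sqrt(2)|^2 + 2*|0|^2 + 2*|-sqrt(2)|^2 + 4*|0|^2 + 4*|0|^2]
  = (1/16)[(4) + (4) + (4) + (0) + (4) + (0) + (0)] = 16/16 = 1.
A character is irreducible iff <chi, chi> = 1, so this representation is irreducible.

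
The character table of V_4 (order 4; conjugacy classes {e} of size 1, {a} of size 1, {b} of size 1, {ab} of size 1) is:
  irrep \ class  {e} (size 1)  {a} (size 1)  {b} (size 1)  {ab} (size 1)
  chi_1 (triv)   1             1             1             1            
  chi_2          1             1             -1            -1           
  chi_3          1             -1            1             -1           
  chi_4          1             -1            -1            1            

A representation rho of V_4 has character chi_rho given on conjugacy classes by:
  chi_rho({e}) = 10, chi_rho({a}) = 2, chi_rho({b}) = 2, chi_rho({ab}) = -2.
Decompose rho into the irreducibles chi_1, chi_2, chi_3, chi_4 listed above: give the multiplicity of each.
Multiplicities: chi_1: 3, chi_2: 3, chi_3: 3, chi_4: 1.

Derivation: Use <chi_rho, chi> = (1/|G|) sum_C |C| * chi_rho(C) * conj(chi(C)) with |G| = 4 for each irreducible chi in the table:
  <chi_rho, chi_1> = (1/4)[1*(10)*conj(1) + 1*(2)*conj(1) + 1*(2)*conj(1) + 1*(-2)*conj(1)]
      = (1/4)[(10) + (2) + (2) + (-2)] = 12/4 = 3
  <chi_rho, chi_2> = (1/4)[1*(10)*conj(1) + 1*(2)*conj(1) + 1*(2)*conj(-1) + 1*(-2)*conj(-1)]
      = (1/4)[(10) + (2) + (-2) + (2)] = 12/4 = 3
  <chi_rho, chi_3> = (1/4)[1*(10)*conj(1) + 1*(2)*conj(-1) + 1*(2)*conj(1) + 1*(-2)*conj(-1)]
      = (1/4)[(10) + (-2) + (2) + (2)] = 12/4 = 3
  <chi_rho, chi_4> = (1/4)[1*(10)*conj(1) + 1*(2)*conj(-1) + 1*(2)*conj(-1) + 1*(-2)*conj(1)]
      = (1/4)[(10) + (-2) + (-2) + (-2)] = 4/4 = 1
Dimension check: dim(rho) = sum (mult * dim) = 3*1 + 3*1 + 3*1 + 1*1 = 10 = chi_rho(e) = 10.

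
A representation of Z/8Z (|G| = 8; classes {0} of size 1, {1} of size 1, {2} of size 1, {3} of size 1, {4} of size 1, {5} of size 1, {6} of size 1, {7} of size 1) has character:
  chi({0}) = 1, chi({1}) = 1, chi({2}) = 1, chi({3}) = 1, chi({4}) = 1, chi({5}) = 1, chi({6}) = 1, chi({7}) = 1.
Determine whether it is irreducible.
Irreducible: <chi, chi> = 1.

Justification: <chi, chi> = (1/|G|) sum_C |C| * |chi(C)|^2 = (1/8)[1*|1|^2 + 1*|1|^2 + 1*|1|^2 + 1*|1|^2 + 1*|1|^2 + 1*|1|^2 + 1*|1|^2 + 1*|1|^2]
  = (1/8)[(1) + (1) + (1) + (1) + (1) + (1) + (1) + (1)] = 8/8 = 1.
(Exp terms are combined using exp(i*s)*conj(exp(i*t)) = exp(i*(s-t)), and sums of them are collapsed using the identity that for every m > 1 the m distinct m-th roots of unity sum to 0, e.g. 1 + exp(2*I*pi/3) + exp(-2*I*pi/3) = 0.)
A character is irreducible iff <chi, chi> = 1, so this representation is irreducible.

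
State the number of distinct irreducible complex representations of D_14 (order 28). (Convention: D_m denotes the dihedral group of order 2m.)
10

Why: The number of irreducible complex representations of a finite group equals its number of conjugacy classes. D_14 has 10 conjugacy classes (n/2 + 3 for n even), so D_14 (order 28) has exactly 10 irreducible complex representations.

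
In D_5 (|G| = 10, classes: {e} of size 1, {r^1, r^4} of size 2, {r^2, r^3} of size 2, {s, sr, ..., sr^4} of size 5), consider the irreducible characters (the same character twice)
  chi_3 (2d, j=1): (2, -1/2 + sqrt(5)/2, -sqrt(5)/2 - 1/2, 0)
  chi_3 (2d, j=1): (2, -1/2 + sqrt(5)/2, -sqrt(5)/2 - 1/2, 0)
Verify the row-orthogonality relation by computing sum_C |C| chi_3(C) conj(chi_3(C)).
Sum = 10 = |G| = 10; so <chi_3, chi_3> = 1 (norm-1 confirms irreducibility).

Proof sketch: Compute term by term over conjugacy classes (|C| * chi_3(C) * conj(chi_3(C))):
  1*(2)*conj(2) + 2*(-1/2 + sqrt(5)/2)*conj(-1/2 + sqrt(5)/2) + 2*(-sqrt(5)/2 - 1/2)*conj(-sqrt(5)/2 - 1/2) + 5*(0)*conj(0)
  = (4) + (3 - sqrt(5)) + (sqrt(5) + 3) + (0)
  = 10.
Dividing by |G| = 10 gives 10/10 = 1, matching the row-orthogonality relation <chi_3, chi_3> = [chi_3 = chi_3].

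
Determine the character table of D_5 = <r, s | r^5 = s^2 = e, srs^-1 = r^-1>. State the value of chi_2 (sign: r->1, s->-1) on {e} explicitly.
Conjugacy classes: {e} of size 1, {r^1, r^4} of size 2, {r^2, r^3} of size 2, {s, sr, ..., sr^4} of size 5.
Character table:
  irrep \ class              {e} (size 1)  {r^1, r^4} (size 2)  {r^2, r^3} (size 2)  {s, sr, ..., sr^4} (size 5)
  chi_1 (triv)               1             1                    1                    1                          
  chi_2 (sign: r->1, s->-1)  1             1                    1                    -1                         
  chi_3 (2d, j=1)            2             -1/2 + sqrt(5)/2     -sqrt(5)/2 - 1/2     0                          
  chi_4 (2d, j=2)            2             -sqrt(5)/2 - 1/2     -1/2 + sqrt(5)/2     0                          

Spot check: chi_2 (sign: r->1, s->-1) on {e} = 1.

Justification: D_5 has order 2*5 = 10 with 4 conjugacy classes, hence 4 irreducibles. Sum of squared dims 1 + 1 + 4 + 4 = 10 = |G|. Linear characters come from the abelianisation; the 2-dimensional irreps have character r^k -> 2*cos(2*pi*j*k/5), reflections -> 0.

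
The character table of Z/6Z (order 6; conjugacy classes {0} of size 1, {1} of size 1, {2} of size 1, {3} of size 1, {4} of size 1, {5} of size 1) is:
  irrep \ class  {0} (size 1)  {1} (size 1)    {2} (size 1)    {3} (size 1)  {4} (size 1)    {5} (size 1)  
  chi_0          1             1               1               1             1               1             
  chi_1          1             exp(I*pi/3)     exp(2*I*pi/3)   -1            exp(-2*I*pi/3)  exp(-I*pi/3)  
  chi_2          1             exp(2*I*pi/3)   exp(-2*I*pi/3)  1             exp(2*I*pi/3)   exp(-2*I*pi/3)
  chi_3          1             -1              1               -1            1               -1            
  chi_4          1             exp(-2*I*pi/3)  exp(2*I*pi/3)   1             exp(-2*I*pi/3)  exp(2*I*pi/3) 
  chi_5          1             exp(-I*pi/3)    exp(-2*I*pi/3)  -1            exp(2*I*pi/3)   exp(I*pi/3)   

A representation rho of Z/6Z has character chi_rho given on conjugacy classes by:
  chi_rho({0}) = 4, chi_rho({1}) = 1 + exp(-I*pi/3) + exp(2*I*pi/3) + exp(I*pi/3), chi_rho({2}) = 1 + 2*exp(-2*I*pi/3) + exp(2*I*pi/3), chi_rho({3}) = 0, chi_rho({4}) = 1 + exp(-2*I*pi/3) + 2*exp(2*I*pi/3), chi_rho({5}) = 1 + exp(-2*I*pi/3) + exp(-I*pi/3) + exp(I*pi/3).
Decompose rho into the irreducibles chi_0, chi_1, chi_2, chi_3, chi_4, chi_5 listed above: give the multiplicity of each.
Multiplicities: chi_0: 1, chi_1: 1, chi_2: 1, chi_3: 0, chi_4: 0, chi_5: 1.

Argument: Use <chi_rho, chi> = (1/|G|) sum_C |C| * chi_rho(C) * conj(chi(C)) with |G| = 6 for each irreducible chi in the table:
  <chi_rho, chi_0> = (1/6)[1*(4)*conj(1) + 1*(1 + exp(-I*pi/3) + exp(2*I*pi/3) + exp(I*pi/3))*conj(1) + 1*(1 + 2*exp(-2*I*pi/3) + exp(2*I*pi/3))*conj(1) + 1*(0)*conj(1) + 1*(1 + exp(-2*I*pi/3) + 2*exp(2*I*pi/3))*conj(1) + 1*(1 + exp(-2*I*pi/3) + exp(-I*pi/3) + exp(I*pi/3))*conj(1)]
      = (1/6)[(4) + (1 + exp(-I*pi/3) + exp(2*I*pi/3) + exp(I*pi/3)) + (1 + 2*exp(-2*I*pi/3) + exp(2*I*pi/3)) + (0) + (1 + exp(-2*I*pi/3) + 2*exp(2*I*pi/3)) + (1 + exp(-2*I*pi/3) + exp(-I*pi/3) + exp(I*pi/3))] = 6/6 = 1
  <chi_rho, chi_1> = (1/6)[1*(4)*conj(1) + 1*(1 + exp(-I*pi/3) + exp(2*I*pi/3) + exp(I*pi/3))*conj(exp(I*pi/3)) + 1*(1 + 2*exp(-2*I*pi/3) + exp(2*I*pi/3))*conj(exp(2*I*pi/3)) + 1*(0)*conj(-1) + 1*(1 + exp(-2*I*pi/3) + 2*exp(2*I*pi/3))*conj(exp(-2*I*pi/3)) + 1*(1 + exp(-2*I*pi/3) + exp(-I*pi/3) + exp(I*pi/3))*conj(exp(-I*pi/3))]
      = (1/6)[(4) + (1 + exp(-2*I*pi/3) + exp(-I*pi/3) + exp(I*pi/3)) + (1 + exp(-2*I*pi/3) + 2*exp(2*I*pi/3)) + (0) + (1 + 2*exp(-2*I*pi/3) + exp(2*I*pi/3)) + (1 + exp(-I*pi/3) + exp(2*I*pi/3) + exp(I*pi/3))] = 6/6 = 1
  <chi_rho, chi_2> = (1/6)[1*(4)*conj(1) + 1*(1 + exp(-I*pi/3) + exp(2*I*pi/3) + exp(I*pi/3))*conj(exp(2*I*pi/3)) + 1*(1 + 2*exp(-2*I*pi/3) + exp(2*I*pi/3))*conj(exp(-2*I*pi/3)) + 1*(0)*conj(1) + 1*(1 + exp(-2*I*pi/3) + 2*exp(2*I*pi/3))*conj(exp(2*I*pi/3)) + 1*(1 + exp(-2*I*pi/3) + exp(-I*pi/3) + exp(I*pi/3))*conj(exp(-2*I*pi/3))]
      = (1/6)[(4) + (exp(-2*I*pi/3) + exp(-I*pi/3)) + (1) + (0) + (1) + (exp(2*I*pi/3) + exp(I*pi/3))] = 6/6 = 1
  <chi_rho, chi_3> = (1/6)[1*(4)*conj(1) + 1*(1 + exp(-I*pi/3) + exp(2*I*pi/3) + exp(I*pi/3))*conj(-1) + 1*(1 + 2*exp(-2*I*pi/3) + exp(2*I*pi/3))*conj(1) + 1*(0)*conj(-1) + 1*(1 + exp(-2*I*pi/3) + 2*exp(2*I*pi/3))*conj(1) + 1*(1 + exp(-2*I*pi/3) + exp(-I*pi/3) + exp(I*pi/3))*conj(-1)]
      = (1/6)[(4) + (-1 - exp(I*pi/3) - exp(2*I*pi/3) - exp(-I*pi/3)) + (1 + 2*exp(-2*I*pi/3) + exp(2*I*pi/3)) + (0) + (1 + exp(-2*I*pi/3) + 2*exp(2*I*pi/3)) + (-1 - exp(I*pi/3) - exp(-I*pi/3) - exp(-2*I*pi/3))] = 0/6 = 0
  <chi_rho, chi_4> = (1/6)[1*(4)*conj(1) + 1*(1 + exp(-I*pi/3) + exp(2*I*pi/3) + exp(I*pi/3))*conj(exp(-2*I*pi/3)) + 1*(1 + 2*exp(-2*I*pi/3) + exp(2*I*pi/3))*conj(exp(2*I*pi/3)) + 1*(0)*conj(1) + 1*(1 + exp(-2*I*pi/3) + 2*exp(2*I*pi/3))*conj(exp(-2*I*pi/3)) + 1*(1 + exp(-2*I*pi/3) + exp(-I*pi/3) + exp(I*pi/3))*conj(exp(2*I*pi/3))]
      = (1/6)[(4) + (-1 + exp(-2*I*pi/3) + exp(2*I*pi/3) + exp(I*pi/3)) + (1 + exp(-2*I*pi/3) + 2*exp(2*I*pi/3)) + (0) + (1 + 2*exp(-2*I*pi/3) + exp(2*I*pi/3)) + (-1 + exp(-2*I*pi/3) + exp(-I*pi/3) + exp(2*I*pi/3))] = 0/6 = 0
  <chi_rho, chi_5> = (1/6)[1*(4)*conj(1) + 1*(1 + exp(-I*pi/3) + exp(2*I*pi/3) + exp(I*pi/3))*conj(exp(-I*pi/3)) + 1*(1 + 2*exp(-2*I*pi/3) + exp(2*I*pi/3))*conj(exp(-2*I*pi/3)) + 1*(0)*conj(-1) + 1*(1 + exp(-2*I*pi/3) + 2*exp(2*I*pi/3))*conj(exp(2*I*pi/3)) + 1*(1 + exp(-2*I*pi/3) + exp(-I*pi/3) + exp(I*pi/3))*conj(exp(I*pi/3))]
      = (1/6)[(4) + (exp(2*I*pi/3) + exp(I*pi/3)) + (1) + (0) + (1) + (exp(-2*I*pi/3) + exp(-I*pi/3))] = 6/6 = 1
(Exp terms are combined using exp(i*s)*conj(exp(i*t)) = exp(i*(s-t)), and sums of them are collapsed using the identity that for every m > 1 the m distinct m-th roots of unity sum to 0, e.g. 1 + exp(2*I*pi/3) + exp(-2*I*pi/3) = 0.)
Dimension check: dim(rho) = sum (mult * dim) = 1*1 + 1*1 + 1*1 + 0*1 + 0*1 + 1*1 = 4 = chi_rho(e) = 4.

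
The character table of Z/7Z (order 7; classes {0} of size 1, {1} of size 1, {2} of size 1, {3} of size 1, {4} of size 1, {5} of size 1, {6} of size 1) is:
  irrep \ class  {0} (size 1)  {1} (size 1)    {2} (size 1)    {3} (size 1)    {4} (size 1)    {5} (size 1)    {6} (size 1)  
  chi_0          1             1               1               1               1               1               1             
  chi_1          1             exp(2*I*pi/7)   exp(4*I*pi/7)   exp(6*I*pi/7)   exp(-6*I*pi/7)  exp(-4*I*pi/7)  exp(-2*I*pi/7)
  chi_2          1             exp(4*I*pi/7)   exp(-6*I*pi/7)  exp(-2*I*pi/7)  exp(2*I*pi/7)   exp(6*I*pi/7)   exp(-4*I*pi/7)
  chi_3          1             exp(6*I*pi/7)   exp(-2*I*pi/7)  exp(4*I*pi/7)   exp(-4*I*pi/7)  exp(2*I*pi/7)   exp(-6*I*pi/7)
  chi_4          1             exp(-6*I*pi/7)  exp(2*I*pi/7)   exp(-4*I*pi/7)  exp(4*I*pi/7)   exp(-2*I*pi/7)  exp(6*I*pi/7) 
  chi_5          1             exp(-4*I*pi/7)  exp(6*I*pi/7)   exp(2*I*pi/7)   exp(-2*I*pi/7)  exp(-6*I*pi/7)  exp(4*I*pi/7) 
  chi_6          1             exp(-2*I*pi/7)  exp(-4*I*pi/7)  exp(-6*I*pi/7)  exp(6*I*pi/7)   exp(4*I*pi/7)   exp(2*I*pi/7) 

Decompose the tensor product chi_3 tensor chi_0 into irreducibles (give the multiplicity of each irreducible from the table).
chi_3 tensor chi_0 = chi_3 (all other irreducibles have multiplicity 0).

The character of a tensor product is the pointwise product (chi_3 * chi_0)(C) = chi_3(C) * chi_0(C):
  {0}: (1)*(1), {1}: (exp(6*I*pi/7))*(1), {2}: (exp(-2*I*pi/7))*(1), {3}: (exp(4*I*pi/7))*(1), {4}: (exp(-4*I*pi/7))*(1), {5}: (exp(2*I*pi/7))*(1), {6}: (exp(-6*I*pi/7))*(1)
so (chi_3 * chi_0) takes values
  {0} -> 1, {1} -> exp(6*I*pi/7), {2} -> exp(-2*I*pi/7), {3} -> exp(4*I*pi/7), {4} -> exp(-4*I*pi/7), {5} -> exp(2*I*pi/7), {6} -> exp(-6*I*pi/7).
Now take the inner product of this character with each irreducible chi from the table, <chi_3*chi_0, chi> = (1/7) sum_C |C| (chi_3*chi_0)(C) conj(chi(C)):
  <chi_3*chi_0, chi_0> = (1/7)[1*(1)*conj(1) + 1*(exp(6*I*pi/7))*conj(1) + 1*(exp(-2*I*pi/7))*conj(1) + 1*(exp(4*I*pi/7))*conj(1) + 1*(exp(-4*I*pi/7))*conj(1) + 1*(exp(2*I*pi/7))*conj(1) + 1*(exp(-6*I*pi/7))*conj(1)]
      = (1/7)[(1) + (exp(6*I*pi/7)) + (exp(-2*I*pi/7)) + (exp(4*I*pi/7)) + (exp(-4*I*pi/7)) + (exp(2*I*pi/7)) + (exp(-6*I*pi/7))] = 0/7 = 0
  <chi_3*chi_0, chi_1> = (1/7)[1*(1)*conj(1) + 1*(exp(6*I*pi/7))*conj(exp(2*I*pi/7)) + 1*(exp(-2*I*pi/7))*conj(exp(4*I*pi/7)) + 1*(exp(4*I*pi/7))*conj(exp(6*I*pi/7)) + 1*(exp(-4*I*pi/7))*conj(exp(-6*I*pi/7)) + 1*(exp(2*I*pi/7))*conj(exp(-4*I*pi/7)) + 1*(exp(-6*I*pi/7))*conj(exp(-2*I*pi/7))]
      = (1/7)[(1) + (exp(4*I*pi/7)) + (exp(-6*I*pi/7)) + (exp(-2*I*pi/7)) + (exp(2*I*pi/7)) + (exp(6*I*pi/7)) + (exp(-4*I*pi/7))] = 0/7 = 0
  <chi_3*chi_0, chi_2> = (1/7)[1*(1)*conj(1) + 1*(exp(6*I*pi/7))*conj(exp(4*I*pi/7)) + 1*(exp(-2*I*pi/7))*conj(exp(-6*I*pi/7)) + 1*(exp(4*I*pi/7))*conj(exp(-2*I*pi/7)) + 1*(exp(-4*I*pi/7))*conj(exp(2*I*pi/7)) + 1*(exp(2*I*pi/7))*conj(exp(6*I*pi/7)) + 1*(exp(-6*I*pi/7))*conj(exp(-4*I*pi/7))]
      = (1/7)[(1) + (exp(2*I*pi/7)) + (exp(4*I*pi/7)) + (exp(6*I*pi/7)) + (exp(-6*I*pi/7)) + (exp(-4*I*pi/7)) + (exp(-2*I*pi/7))] = 0/7 = 0
  <chi_3*chi_0, chi_3> = (1/7)[1*(1)*conj(1) + 1*(exp(6*I*pi/7))*conj(exp(6*I*pi/7)) + 1*(exp(-2*I*pi/7))*conj(exp(-2*I*pi/7)) + 1*(exp(4*I*pi/7))*conj(exp(4*I*pi/7)) + 1*(exp(-4*I*pi/7))*conj(exp(-4*I*pi/7)) + 1*(exp(2*I*pi/7))*conj(exp(2*I*pi/7)) + 1*(exp(-6*I*pi/7))*conj(exp(-6*I*pi/7))]
      = (1/7)[(1) + (1) + (1) + (1) + (1) + (1) + (1)] = 7/7 = 1
  <chi_3*chi_0, chi_4> = (1/7)[1*(1)*conj(1) + 1*(exp(6*I*pi/7))*conj(exp(-6*I*pi/7)) + 1*(exp(-2*I*pi/7))*conj(exp(2*I*pi/7)) + 1*(exp(4*I*pi/7))*conj(exp(-4*I*pi/7)) + 1*(exp(-4*I*pi/7))*conj(exp(4*I*pi/7)) + 1*(exp(2*I*pi/7))*conj(exp(-2*I*pi/7)) + 1*(exp(-6*I*pi/7))*conj(exp(6*I*pi/7))]
      = (1/7)[(1) + (exp(-2*I*pi/7)) + (exp(-4*I*pi/7)) + (exp(-6*I*pi/7)) + (exp(6*I*pi/7)) + (exp(4*I*pi/7)) + (exp(2*I*pi/7))] = 0/7 = 0
  <chi_3*chi_0, chi_5> = (1/7)[1*(1)*conj(1) + 1*(exp(6*I*pi/7))*conj(exp(-4*I*pi/7)) + 1*(exp(-2*I*pi/7))*conj(exp(6*I*pi/7)) + 1*(exp(4*I*pi/7))*conj(exp(2*I*pi/7)) + 1*(exp(-4*I*pi/7))*conj(exp(-2*I*pi/7)) + 1*(exp(2*I*pi/7))*conj(exp(-6*I*pi/7)) + 1*(exp(-6*I*pi/7))*conj(exp(4*I*pi/7))]
      = (1/7)[(1) + (exp(-4*I*pi/7)) + (exp(6*I*pi/7)) + (exp(2*I*pi/7)) + (exp(-2*I*pi/7)) + (exp(-6*I*pi/7)) + (exp(4*I*pi/7))] = 0/7 = 0
  <chi_3*chi_0, chi_6> = (1/7)[1*(1)*conj(1) + 1*(exp(6*I*pi/7))*conj(exp(-2*I*pi/7)) + 1*(exp(-2*I*pi/7))*conj(exp(-4*I*pi/7)) + 1*(exp(4*I*pi/7))*conj(exp(-6*I*pi/7)) + 1*(exp(-4*I*pi/7))*conj(exp(6*I*pi/7)) + 1*(exp(2*I*pi/7))*conj(exp(4*I*pi/7)) + 1*(exp(-6*I*pi/7))*conj(exp(2*I*pi/7))]
      = (1/7)[(1) + (exp(-6*I*pi/7)) + (exp(2*I*pi/7)) + (exp(-4*I*pi/7)) + (exp(4*I*pi/7)) + (exp(-2*I*pi/7)) + (exp(6*I*pi/7))] = 0/7 = 0
(Exp terms are combined using exp(i*s)*conj(exp(i*t)) = exp(i*(s-t)), and sums of them are collapsed using the identity that for every m > 1 the m distinct m-th roots of unity sum to 0, e.g. 1 + exp(2*I*pi/3) + exp(-2*I*pi/3) = 0.)
Hence the multiplicities are chi_3: 1. Dimension check: dim(chi_3)*dim(chi_0) = 1*1 = 1 and sum (mult * dim) = 1*1 = 1.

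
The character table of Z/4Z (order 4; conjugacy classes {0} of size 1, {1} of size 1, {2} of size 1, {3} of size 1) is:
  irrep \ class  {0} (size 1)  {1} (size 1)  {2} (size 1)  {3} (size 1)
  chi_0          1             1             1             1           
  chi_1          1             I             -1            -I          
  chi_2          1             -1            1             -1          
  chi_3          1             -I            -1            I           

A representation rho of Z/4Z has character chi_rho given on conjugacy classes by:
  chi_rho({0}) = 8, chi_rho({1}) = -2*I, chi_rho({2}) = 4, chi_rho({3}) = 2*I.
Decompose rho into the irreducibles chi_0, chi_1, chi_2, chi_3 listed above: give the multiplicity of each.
Multiplicities: chi_0: 3, chi_1: 0, chi_2: 3, chi_3: 2.

Solution. Use <chi_rho, chi> = (1/|G|) sum_C |C| * chi_rho(C) * conj(chi(C)) with |G| = 4 for each irreducible chi in the table:
  <chi_rho, chi_0> = (1/4)[1*(8)*conj(1) + 1*(-2*I)*conj(1) + 1*(4)*conj(1) + 1*(2*I)*conj(1)]
      = (1/4)[(8) + (-2*I) + (4) + (2*I)] = 12/4 = 3
  <chi_rho, chi_1> = (1/4)[1*(8)*conj(1) + 1*(-2*I)*conj(I) + 1*(4)*conj(-1) + 1*(2*I)*conj(-I)]
      = (1/4)[(8) + (-2) + (-4) + (-2)] = 0/4 = 0
  <chi_rho, chi_2> = (1/4)[1*(8)*conj(1) + 1*(-2*I)*conj(-1) + 1*(4)*conj(1) + 1*(2*I)*conj(-1)]
      = (1/4)[(8) + (2*I) + (4) + (-2*I)] = 12/4 = 3
  <chi_rho, chi_3> = (1/4)[1*(8)*conj(1) + 1*(-2*I)*conj(-I) + 1*(4)*conj(-1) + 1*(2*I)*conj(I)]
      = (1/4)[(8) + (2) + (-4) + (2)] = 8/4 = 2
(Exp terms are combined using exp(i*s)*conj(exp(i*t)) = exp(i*(s-t)), and sums of them are collapsed using the identity that for every m > 1 the m distinct m-th roots of unity sum to 0, e.g. 1 + exp(2*I*pi/3) + exp(-2*I*pi/3) = 0.)
Dimension check: dim(rho) = sum (mult * dim) = 3*1 + 0*1 + 3*1 + 2*1 = 8 = chi_rho(e) = 8.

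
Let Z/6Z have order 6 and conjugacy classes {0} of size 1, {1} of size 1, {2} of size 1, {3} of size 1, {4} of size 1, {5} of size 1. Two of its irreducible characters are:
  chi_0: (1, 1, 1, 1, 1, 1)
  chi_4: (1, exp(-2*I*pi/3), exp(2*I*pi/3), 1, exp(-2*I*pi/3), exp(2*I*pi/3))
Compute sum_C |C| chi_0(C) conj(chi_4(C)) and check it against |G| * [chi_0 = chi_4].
Sum = 0; so <chi_0, chi_4> = 0 (distinct irreducibles are orthogonal).

Argument: Compute term by term over conjugacy classes (|C| * chi_0(C) * conj(chi_4(C))):
  1*(1)*conj(1) + 1*(1)*conj(exp(-2*I*pi/3)) + 1*(1)*conj(exp(2*I*pi/3)) + 1*(1)*conj(1) + 1*(1)*conj(exp(-2*I*pi/3)) + 1*(1)*conj(exp(2*I*pi/3))
  = (1) + (exp(2*I*pi/3)) + (exp(-2*I*pi/3)) + (1) + (exp(2*I*pi/3)) + (exp(-2*I*pi/3))
  = 0.
(Exp terms are combined using exp(i*s)*conj(exp(i*t)) = exp(i*(s-t)), and sums of them are collapsed using the identity that for every m > 1 the m distinct m-th roots of unity sum to 0, e.g. 1 + exp(2*I*pi/3) + exp(-2*I*pi/3) = 0.)
Dividing by |G| = 6 gives 0/6 = 0, matching the row-orthogonality relation <chi_0, chi_4> = [chi_0 = chi_4].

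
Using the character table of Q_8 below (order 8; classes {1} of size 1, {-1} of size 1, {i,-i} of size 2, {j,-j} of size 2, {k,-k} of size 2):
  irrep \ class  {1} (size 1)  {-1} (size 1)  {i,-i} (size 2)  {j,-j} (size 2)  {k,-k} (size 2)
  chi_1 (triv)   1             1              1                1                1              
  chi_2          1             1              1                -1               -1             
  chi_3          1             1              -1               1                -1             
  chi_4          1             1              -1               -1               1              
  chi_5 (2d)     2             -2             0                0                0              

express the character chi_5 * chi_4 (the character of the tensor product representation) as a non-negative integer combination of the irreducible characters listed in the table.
chi_5 tensor chi_4 = chi_5 (all other irreducibles have multiplicity 0).

Solution. The character of a tensor product is the pointwise product (chi_5 * chi_4)(C) = chi_5(C) * chi_4(C):
  {1}: (2)*(1), {-1}: (-2)*(1), {i,-i}: (0)*(-1), {j,-j}: (0)*(-1), {k,-k}: (0)*(1)
so (chi_5 * chi_4) takes values
  {1} -> 2, {-1} -> -2, {i,-i} -> 0, {j,-j} -> 0, {k,-k} -> 0.
Now take the inner product of this character with each irreducible chi from the table, <chi_5*chi_4, chi> = (1/8) sum_C |C| (chi_5*chi_4)(C) conj(chi(C)):
  <chi_5*chi_4, chi_1> = (1/8)[1*(2)*conj(1) + 1*(-2)*conj(1) + 2*(0)*conj(1) + 2*(0)*conj(1) + 2*(0)*conj(1)]
      = (1/8)[(2) + (-2) + (0) + (0) + (0)] = 0/8 = 0
  <chi_5*chi_4, chi_2> = (1/8)[1*(2)*conj(1) + 1*(-2)*conj(1) + 2*(0)*conj(1) + 2*(0)*conj(-1) + 2*(0)*conj(-1)]
      = (1/8)[(2) + (-2) + (0) + (0) + (0)] = 0/8 = 0
  <chi_5*chi_4, chi_3> = (1/8)[1*(2)*conj(1) + 1*(-2)*conj(1) + 2*(0)*conj(-1) + 2*(0)*conj(1) + 2*(0)*conj(-1)]
      = (1/8)[(2) + (-2) + (0) + (0) + (0)] = 0/8 = 0
  <chi_5*chi_4, chi_4> = (1/8)[1*(2)*conj(1) + 1*(-2)*conj(1) + 2*(0)*conj(-1) + 2*(0)*conj(-1) + 2*(0)*conj(1)]
      = (1/8)[(2) + (-2) + (0) + (0) + (0)] = 0/8 = 0
  <chi_5*chi_4, chi_5> = (1/8)[1*(2)*conj(2) + 1*(-2)*conj(-2) + 2*(0)*conj(0) + 2*(0)*conj(0) + 2*(0)*conj(0)]
      = (1/8)[(4) + (4) + (0) + (0) + (0)] = 8/8 = 1
Hence the multiplicities are chi_5: 1. Dimension check: dim(chi_5)*dim(chi_4) = 2*1 = 2 and sum (mult * dim) = 1*2 = 2.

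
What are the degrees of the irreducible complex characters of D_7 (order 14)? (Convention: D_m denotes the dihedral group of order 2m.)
Dimensions: 1, 1, 2, 2, 2

Details: There are 5 irreducibles (= number of conjugacy classes). Their dimensions d_i satisfy sum d_i^2 = |G| = 14: 1 + 1 + 4 + 4 + 4 = 14.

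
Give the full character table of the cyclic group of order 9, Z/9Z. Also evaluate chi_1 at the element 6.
Character table of Z/9Z (irreps indexed chi_0,...,chi_8 with chi_k(m) = zeta_9^(k*m), zeta_9 = exp(2*pi*i/9)):
  irrep \ class  {0} (size 1)  {1} (size 1)    {2} (size 1)    {3} (size 1)    {4} (size 1)    {5} (size 1)    {6} (size 1)    {7} (size 1)    {8} (size 1)  
  chi_0          1             1               1               1               1               1               1               1               1             
  chi_1          1             exp(2*I*pi/9)   exp(4*I*pi/9)   exp(2*I*pi/3)   exp(8*I*pi/9)   exp(-8*I*pi/9)  exp(-2*I*pi/3)  exp(-4*I*pi/9)  exp(-2*I*pi/9)
  chi_2          1             exp(4*I*pi/9)   exp(8*I*pi/9)   exp(-2*I*pi/3)  exp(-2*I*pi/9)  exp(2*I*pi/9)   exp(2*I*pi/3)   exp(-8*I*pi/9)  exp(-4*I*pi/9)
  chi_3          1             exp(2*I*pi/3)   exp(-2*I*pi/3)  1               exp(2*I*pi/3)   exp(-2*I*pi/3)  1               exp(2*I*pi/3)   exp(-2*I*pi/3)
  chi_4          1             exp(8*I*pi/9)   exp(-2*I*pi/9)  exp(2*I*pi/3)   exp(-4*I*pi/9)  exp(4*I*pi/9)   exp(-2*I*pi/3)  exp(2*I*pi/9)   exp(-8*I*pi/9)
  chi_5          1             exp(-8*I*pi/9)  exp(2*I*pi/9)   exp(-2*I*pi/3)  exp(4*I*pi/9)   exp(-4*I*pi/9)  exp(2*I*pi/3)   exp(-2*I*pi/9)  exp(8*I*pi/9) 
  chi_6          1             exp(-2*I*pi/3)  exp(2*I*pi/3)   1               exp(-2*I*pi/3)  exp(2*I*pi/3)   1               exp(-2*I*pi/3)  exp(2*I*pi/3) 
  chi_7          1             exp(-4*I*pi/9)  exp(-8*I*pi/9)  exp(2*I*pi/3)   exp(2*I*pi/9)   exp(-2*I*pi/9)  exp(-2*I*pi/3)  exp(8*I*pi/9)   exp(4*I*pi/9) 
  chi_8          1             exp(-2*I*pi/9)  exp(-4*I*pi/9)  exp(-2*I*pi/3)  exp(-8*I*pi/9)  exp(8*I*pi/9)   exp(2*I*pi/3)   exp(4*I*pi/9)   exp(2*I*pi/9) 

Spot check: chi_1(6) = zeta_9^(1*6) = zeta_9^6 = exp(-2*I*pi/3).

Z/9Z is abelian, so all 9 irreducible complex representations are 1-dimensional. They are given by chi_k(m) = zeta_9^(k*m) for k = 0,...,8. Row orthogonality: sum_m chi_k(m) conj(chi_l(m)) = 9 * [k = l].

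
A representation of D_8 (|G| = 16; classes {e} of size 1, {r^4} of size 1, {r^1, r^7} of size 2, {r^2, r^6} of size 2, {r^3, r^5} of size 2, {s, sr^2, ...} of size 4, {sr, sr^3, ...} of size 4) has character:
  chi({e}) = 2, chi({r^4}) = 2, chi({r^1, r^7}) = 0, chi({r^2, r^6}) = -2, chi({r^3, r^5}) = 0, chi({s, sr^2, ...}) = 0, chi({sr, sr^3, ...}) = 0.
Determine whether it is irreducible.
Irreducible: <chi, chi> = 1.

Details: <chi, chi> = (1/|G|) sum_C |C| * |chi(C)|^2 = (1/16)[1*|2|^2 + 1*|2|^2 + 2*|0|^2 + 2*|-2|^2 + 2*|0|^2 + 4*|0|^2 + 4*|0|^2]
  = (1/16)[(4) + (4) + (0) + (8) + (0) + (0) + (0)] = 16/16 = 1.
A character is irreducible iff <chi, chi> = 1, so this representation is irreducible.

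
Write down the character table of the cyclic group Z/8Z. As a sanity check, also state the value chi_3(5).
Character table of Z/8Z (irreps indexed chi_0,...,chi_7 with chi_k(m) = zeta_8^(k*m), zeta_8 = exp(2*pi*i/8)):
  irrep \ class  {0} (size 1)  {1} (size 1)    {2} (size 1)  {3} (size 1)    {4} (size 1)  {5} (size 1)    {6} (size 1)  {7} (size 1)  
  chi_0          1             1               1             1               1             1               1             1             
  chi_1          1             exp(I*pi/4)     I             exp(3*I*pi/4)   -1            exp(-3*I*pi/4)  -I            exp(-I*pi/4)  
  chi_2          1             I               -1            -I              1             I               -1            -I            
  chi_3          1             exp(3*I*pi/4)   -I            exp(I*pi/4)     -1            exp(-I*pi/4)    I             exp(-3*I*pi/4)
  chi_4          1             -1              1             -1              1             -1              1             -1            
  chi_5          1             exp(-3*I*pi/4)  I             exp(-I*pi/4)    -1            exp(I*pi/4)     -I            exp(3*I*pi/4) 
  chi_6          1             -I              -1            I               1             -I              -1            I             
  chi_7          1             exp(-I*pi/4)    -I            exp(-3*I*pi/4)  -1            exp(3*I*pi/4)   I             exp(I*pi/4)   

Spot check: chi_3(5) = zeta_8^(3*5) = zeta_8^15 = exp(-I*pi/4).

Solution. Z/8Z is abelian, so all 8 irreducible complex representations are 1-dimensional. They are given by chi_k(m) = zeta_8^(k*m) for k = 0,...,7. Row orthogonality: sum_m chi_k(m) conj(chi_l(m)) = 8 * [k = l].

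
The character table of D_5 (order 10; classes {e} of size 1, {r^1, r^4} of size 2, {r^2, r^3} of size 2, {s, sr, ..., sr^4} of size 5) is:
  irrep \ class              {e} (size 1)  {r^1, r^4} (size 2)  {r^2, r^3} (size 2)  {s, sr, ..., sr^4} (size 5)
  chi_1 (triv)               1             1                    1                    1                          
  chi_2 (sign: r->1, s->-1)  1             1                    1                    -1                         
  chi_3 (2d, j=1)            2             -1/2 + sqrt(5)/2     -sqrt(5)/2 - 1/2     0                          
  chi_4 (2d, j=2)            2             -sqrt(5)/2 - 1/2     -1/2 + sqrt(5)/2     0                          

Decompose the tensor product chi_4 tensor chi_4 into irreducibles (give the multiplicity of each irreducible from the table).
chi_4 tensor chi_4 = chi_1 + chi_2 + chi_3 (all other irreducibles have multiplicity 0).

Why: The character of a tensor product is the pointwise product (chi_4 * chi_4)(C) = chi_4(C) * chi_4(C):
  {e}: (2)*(2), {r^1, r^4}: (-sqrt(5)/2 - 1/2)*(-sqrt(5)/2 - 1/2), {r^2, r^3}: (-1/2 + sqrt(5)/2)*(-1/2 + sqrt(5)/2), {s, sr, ..., sr^4}: (0)*(0)
so (chi_4 * chi_4) takes values
  {e} -> 4, {r^1, r^4} -> sqrt(5)/2 + 3/2, {r^2, r^3} -> 3/2 - sqrt(5)/2, {s, sr, ..., sr^4} -> 0.
Now take the inner product of this character with each irreducible chi from the table, <chi_4*chi_4, chi> = (1/10) sum_C |C| (chi_4*chi_4)(C) conj(chi(C)):
  <chi_4*chi_4, chi_1> = (1/10)[1*(4)*conj(1) + 2*(sqrt(5)/2 + 3/2)*conj(1) + 2*(3/2 - sqrt(5)/2)*conj(1) + 5*(0)*conj(1)]
      = (1/10)[(4) + (sqrt(5) + 3) + (3 - sqrt(5)) + (0)] = 10/10 = 1
  <chi_4*chi_4, chi_2> = (1/10)[1*(4)*conj(1) + 2*(sqrt(5)/2 + 3/2)*conj(1) + 2*(3/2 - sqrt(5)/2)*conj(1) + 5*(0)*conj(-1)]
      = (1/10)[(4) + (sqrt(5) + 3) + (3 - sqrt(5)) + (0)] = 10/10 = 1
  <chi_4*chi_4, chi_3> = (1/10)[1*(4)*conj(2) + 2*(sqrt(5)/2 + 3/2)*conj(-1/2 + sqrt(5)/2) + 2*(3/2 - sqrt(5)/2)*conj(-sqrt(5)/2 - 1/2) + 5*(0)*conj(0)]
      = (1/10)[(8) + (1 + sqrt(5)) + (1 - sqrt(5)) + (0)] = 10/10 = 1
  <chi_4*chi_4, chi_4> = (1/10)[1*(4)*conj(2) + 2*(sqrt(5)/2 + 3/2)*conj(-sqrt(5)/2 - 1/2) + 2*(3/2 - sqrt(5)/2)*conj(-1/2 + sqrt(5)/2) + 5*(0)*conj(0)]
      = (1/10)[(8) + (-2*sqrt(5) - 4) + (-4 + 2*sqrt(5)) + (0)] = 0/10 = 0
Hence the multiplicities are chi_1: 1, chi_2: 1, chi_3: 1. Dimension check: dim(chi_4)*dim(chi_4) = 2*2 = 4 and sum (mult * dim) = 1*1 + 1*1 + 1*2 = 4.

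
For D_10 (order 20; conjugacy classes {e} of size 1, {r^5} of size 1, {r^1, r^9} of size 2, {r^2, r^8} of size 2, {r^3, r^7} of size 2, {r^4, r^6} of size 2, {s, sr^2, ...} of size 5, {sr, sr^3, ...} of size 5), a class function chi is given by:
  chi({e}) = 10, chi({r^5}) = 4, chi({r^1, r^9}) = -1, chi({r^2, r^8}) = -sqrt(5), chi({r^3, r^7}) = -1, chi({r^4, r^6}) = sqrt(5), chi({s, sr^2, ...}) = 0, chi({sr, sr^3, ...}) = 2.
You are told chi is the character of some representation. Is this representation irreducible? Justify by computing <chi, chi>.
Not irreducible (reducible): <chi, chi> = 8 > 1.

Details: <chi, chi> = (1/|G|) sum_C |C| * |chi(C)|^2 = (1/20)[1*|10|^2 + 1*|4|^2 + 2*|-1|^2 + 2*|-sqrt(5)|^2 + 2*|-1|^2 + 2*|sqrt(5)|^2 + 5*|0|^2 + 5*|2|^2]
  = (1/20)[(100) + (16) + (2) + (10) + (2) + (10) + (0) + (20)] = 160/20 = 8.
A character is irreducible iff <chi, chi> = 1, so this representation is reducible.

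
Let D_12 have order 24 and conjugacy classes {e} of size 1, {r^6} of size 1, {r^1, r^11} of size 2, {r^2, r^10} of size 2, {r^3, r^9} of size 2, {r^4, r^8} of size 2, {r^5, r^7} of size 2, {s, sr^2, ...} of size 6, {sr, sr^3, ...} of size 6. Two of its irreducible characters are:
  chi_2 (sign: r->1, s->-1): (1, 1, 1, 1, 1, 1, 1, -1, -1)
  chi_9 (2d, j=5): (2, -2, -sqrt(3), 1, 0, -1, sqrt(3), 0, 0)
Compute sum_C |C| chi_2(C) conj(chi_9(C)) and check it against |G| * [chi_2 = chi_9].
Sum = 0; so <chi_2, chi_9> = 0 (distinct irreducibles are orthogonal).

Proof sketch: Compute term by term over conjugacy classes (|C| * chi_2(C) * conj(chi_9(C))):
  1*(1)*conj(2) + 1*(1)*conj(-2) + 2*(1)*conj(-sqrt(3)) + 2*(1)*conj(1) + 2*(1)*conj(0) + 2*(1)*conj(-1) + 2*(1)*conj(sqrt(3)) + 6*(-1)*conj(0) + 6*(-1)*conj(0)
  = (2) + (-2) + (-2*sqrt(3)) + (2) + (0) + (-2) + (2*sqrt(3)) + (0) + (0)
  = 0.
Dividing by |G| = 24 gives 0/24 = 0, matching the row-orthogonality relation <chi_2, chi_9> = [chi_2 = chi_9].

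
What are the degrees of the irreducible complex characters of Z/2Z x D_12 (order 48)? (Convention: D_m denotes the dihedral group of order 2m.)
Dimensions: 1, 1, 1, 1, 1, 1, 1, 1, 2, 2, 2, 2, 2, 2, 2, 2, 2, 2

Why: There are 18 irreducibles (= number of conjugacy classes). Their dimensions d_i satisfy sum d_i^2 = |G| = 48: 1 + 1 + 1 + 1 + 1 + 1 + 1 + 1 + 4 + 4 + 4 + 4 + 4 + 4 + 4 + 4 + 4 + 4 = 48. (For the product with Z/2Z: each of the 2 1-dim characters of Z/2Z tensors with each irrep of D_12, giving 2 copies of each D_12-dimension.)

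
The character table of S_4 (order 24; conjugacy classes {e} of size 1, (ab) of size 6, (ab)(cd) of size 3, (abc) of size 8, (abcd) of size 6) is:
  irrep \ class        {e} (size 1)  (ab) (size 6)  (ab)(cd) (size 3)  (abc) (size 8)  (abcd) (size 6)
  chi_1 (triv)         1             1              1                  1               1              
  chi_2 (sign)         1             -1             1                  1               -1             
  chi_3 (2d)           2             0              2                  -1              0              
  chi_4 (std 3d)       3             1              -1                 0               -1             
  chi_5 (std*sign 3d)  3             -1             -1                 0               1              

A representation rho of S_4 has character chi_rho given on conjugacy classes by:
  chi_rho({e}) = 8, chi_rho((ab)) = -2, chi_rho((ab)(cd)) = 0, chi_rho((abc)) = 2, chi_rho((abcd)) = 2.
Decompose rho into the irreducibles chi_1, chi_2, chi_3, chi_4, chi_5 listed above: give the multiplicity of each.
Multiplicities: chi_1: 1, chi_2: 1, chi_3: 0, chi_4: 0, chi_5: 2.

Explanation: Use <chi_rho, chi> = (1/|G|) sum_C |C| * chi_rho(C) * conj(chi(C)) with |G| = 24 for each irreducible chi in the table:
  <chi_rho, chi_1> = (1/24)[1*(8)*conj(1) + 6*(-2)*conj(1) + 3*(0)*conj(1) + 8*(2)*conj(1) + 6*(2)*conj(1)]
      = (1/24)[(8) + (-12) + (0) + (16) + (12)] = 24/24 = 1
  <chi_rho, chi_2> = (1/24)[1*(8)*conj(1) + 6*(-2)*conj(-1) + 3*(0)*conj(1) + 8*(2)*conj(1) + 6*(2)*conj(-1)]
      = (1/24)[(8) + (12) + (0) + (16) + (-12)] = 24/24 = 1
  <chi_rho, chi_3> = (1/24)[1*(8)*conj(2) + 6*(-2)*conj(0) + 3*(0)*conj(2) + 8*(2)*conj(-1) + 6*(2)*conj(0)]
      = (1/24)[(16) + (0) + (0) + (-16) + (0)] = 0/24 = 0
  <chi_rho, chi_4> = (1/24)[1*(8)*conj(3) + 6*(-2)*conj(1) + 3*(0)*conj(-1) + 8*(2)*conj(0) + 6*(2)*conj(-1)]
      = (1/24)[(24) + (-12) + (0) + (0) + (-12)] = 0/24 = 0
  <chi_rho, chi_5> = (1/24)[1*(8)*conj(3) + 6*(-2)*conj(-1) + 3*(0)*conj(-1) + 8*(2)*conj(0) + 6*(2)*conj(1)]
      = (1/24)[(24) + (12) + (0) + (0) + (12)] = 48/24 = 2
Dimension check: dim(rho) = sum (mult * dim) = 1*1 + 1*1 + 0*2 + 0*3 + 2*3 = 8 = chi_rho(e) = 8.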